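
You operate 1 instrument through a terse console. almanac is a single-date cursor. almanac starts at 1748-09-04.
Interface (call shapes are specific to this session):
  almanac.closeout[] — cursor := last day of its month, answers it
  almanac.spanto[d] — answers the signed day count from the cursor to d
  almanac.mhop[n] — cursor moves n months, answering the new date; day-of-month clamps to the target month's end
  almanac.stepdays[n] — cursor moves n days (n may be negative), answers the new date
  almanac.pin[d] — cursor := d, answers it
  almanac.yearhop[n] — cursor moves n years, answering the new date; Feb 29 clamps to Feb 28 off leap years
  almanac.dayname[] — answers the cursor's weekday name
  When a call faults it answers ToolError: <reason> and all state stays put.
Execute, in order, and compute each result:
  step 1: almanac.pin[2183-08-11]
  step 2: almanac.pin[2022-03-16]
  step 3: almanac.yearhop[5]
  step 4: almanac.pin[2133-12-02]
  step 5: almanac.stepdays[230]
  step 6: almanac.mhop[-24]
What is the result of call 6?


Now I run almanac.pin on d: 2183-08-11, and see 2183-08-11.
Next I call almanac.pin on d: 2022-03-16, and get 2022-03-16.
I call almanac.yearhop on n: 5, yielding 2027-03-16.
Next I call almanac.pin on d: 2133-12-02, which returns 2133-12-02.
Invoking almanac.stepdays on n: 230, yielding 2134-07-20.
I use almanac.mhop on n: -24: 2132-07-20.

Answer: 2132-07-20


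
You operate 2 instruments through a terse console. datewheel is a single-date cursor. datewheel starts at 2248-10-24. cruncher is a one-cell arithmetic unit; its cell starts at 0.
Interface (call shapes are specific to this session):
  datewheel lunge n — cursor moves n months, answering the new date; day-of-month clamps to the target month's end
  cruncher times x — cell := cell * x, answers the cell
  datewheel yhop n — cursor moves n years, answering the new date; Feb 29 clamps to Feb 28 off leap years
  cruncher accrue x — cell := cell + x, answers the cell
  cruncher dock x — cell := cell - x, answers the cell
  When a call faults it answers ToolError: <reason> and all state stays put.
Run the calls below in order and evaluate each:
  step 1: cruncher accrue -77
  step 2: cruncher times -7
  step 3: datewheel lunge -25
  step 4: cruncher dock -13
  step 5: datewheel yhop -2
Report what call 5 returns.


I run cruncher accrue(x: -77), and get -77.
I use cruncher times(x: -7), giving 539.
Invoking datewheel lunge(n: -25), giving 2246-09-24.
Next I call cruncher dock(x: -13), and observe 552.
Now I run datewheel yhop(n: -2), and get 2244-09-24.

Answer: 2244-09-24


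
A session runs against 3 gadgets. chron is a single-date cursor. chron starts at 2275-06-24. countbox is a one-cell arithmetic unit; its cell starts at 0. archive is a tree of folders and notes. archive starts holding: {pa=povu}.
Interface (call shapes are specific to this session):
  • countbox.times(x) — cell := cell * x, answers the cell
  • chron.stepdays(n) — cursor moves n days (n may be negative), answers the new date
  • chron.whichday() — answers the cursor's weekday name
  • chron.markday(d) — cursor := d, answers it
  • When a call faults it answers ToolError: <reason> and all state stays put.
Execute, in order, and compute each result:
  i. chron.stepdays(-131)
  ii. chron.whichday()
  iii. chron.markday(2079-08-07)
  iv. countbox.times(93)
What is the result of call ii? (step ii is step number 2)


Answer: Saturday

Derivation:
I run chron.stepdays with -131, and get 2275-02-13.
Using chron.whichday(), — result: Saturday.
I invoke chron.markday with 2079-08-07, giving 2079-08-07.
Using countbox.times with 93, yielding 0.


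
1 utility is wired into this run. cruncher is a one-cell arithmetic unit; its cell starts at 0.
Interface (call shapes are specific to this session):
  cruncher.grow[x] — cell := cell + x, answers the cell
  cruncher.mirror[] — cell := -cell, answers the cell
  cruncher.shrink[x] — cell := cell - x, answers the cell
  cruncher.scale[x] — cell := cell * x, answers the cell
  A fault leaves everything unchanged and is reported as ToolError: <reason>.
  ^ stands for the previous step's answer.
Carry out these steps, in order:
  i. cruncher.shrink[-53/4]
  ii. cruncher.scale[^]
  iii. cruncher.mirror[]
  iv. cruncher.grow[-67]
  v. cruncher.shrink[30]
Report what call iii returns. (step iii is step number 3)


Answer: -2809/16

Derivation:
[in] shrink x→-53/4
[out] 53/4
[in] scale x→^
[out] 2809/16
[in] mirror
[out] -2809/16
[in] grow x→-67
[out] -3881/16
[in] shrink x→30
[out] -4361/16


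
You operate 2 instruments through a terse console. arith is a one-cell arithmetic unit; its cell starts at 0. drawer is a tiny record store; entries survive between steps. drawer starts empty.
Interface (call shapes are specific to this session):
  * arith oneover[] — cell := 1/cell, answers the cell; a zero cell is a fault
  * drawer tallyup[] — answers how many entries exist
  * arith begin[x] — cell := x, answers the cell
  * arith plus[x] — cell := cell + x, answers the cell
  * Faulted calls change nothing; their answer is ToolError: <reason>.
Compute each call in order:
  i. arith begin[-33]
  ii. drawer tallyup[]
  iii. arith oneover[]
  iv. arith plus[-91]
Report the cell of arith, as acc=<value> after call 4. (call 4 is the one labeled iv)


Answer: acc=-3004/33

Derivation:
// arith begin(x=-33) : -33
// drawer tallyup() : 0
// arith oneover() : -1/33
// arith plus(x=-91) : -3004/33


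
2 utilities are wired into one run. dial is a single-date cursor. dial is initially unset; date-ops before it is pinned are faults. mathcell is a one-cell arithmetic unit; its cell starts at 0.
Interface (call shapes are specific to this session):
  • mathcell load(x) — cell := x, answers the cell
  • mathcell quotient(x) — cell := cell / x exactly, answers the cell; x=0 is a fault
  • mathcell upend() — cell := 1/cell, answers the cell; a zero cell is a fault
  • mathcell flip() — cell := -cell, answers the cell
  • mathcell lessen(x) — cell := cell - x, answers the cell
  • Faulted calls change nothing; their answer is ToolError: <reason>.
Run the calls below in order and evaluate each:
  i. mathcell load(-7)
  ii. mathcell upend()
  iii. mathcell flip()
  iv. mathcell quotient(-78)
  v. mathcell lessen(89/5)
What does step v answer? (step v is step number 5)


Answer: -48599/2730

Derivation:
I invoke mathcell load with x→-7, giving -7.
Invoking mathcell upend: -1/7.
Then mathcell flip(), → 1/7.
Then mathcell quotient with x→-78: -1/546.
Using mathcell lessen with x→89/5, yielding -48599/2730.


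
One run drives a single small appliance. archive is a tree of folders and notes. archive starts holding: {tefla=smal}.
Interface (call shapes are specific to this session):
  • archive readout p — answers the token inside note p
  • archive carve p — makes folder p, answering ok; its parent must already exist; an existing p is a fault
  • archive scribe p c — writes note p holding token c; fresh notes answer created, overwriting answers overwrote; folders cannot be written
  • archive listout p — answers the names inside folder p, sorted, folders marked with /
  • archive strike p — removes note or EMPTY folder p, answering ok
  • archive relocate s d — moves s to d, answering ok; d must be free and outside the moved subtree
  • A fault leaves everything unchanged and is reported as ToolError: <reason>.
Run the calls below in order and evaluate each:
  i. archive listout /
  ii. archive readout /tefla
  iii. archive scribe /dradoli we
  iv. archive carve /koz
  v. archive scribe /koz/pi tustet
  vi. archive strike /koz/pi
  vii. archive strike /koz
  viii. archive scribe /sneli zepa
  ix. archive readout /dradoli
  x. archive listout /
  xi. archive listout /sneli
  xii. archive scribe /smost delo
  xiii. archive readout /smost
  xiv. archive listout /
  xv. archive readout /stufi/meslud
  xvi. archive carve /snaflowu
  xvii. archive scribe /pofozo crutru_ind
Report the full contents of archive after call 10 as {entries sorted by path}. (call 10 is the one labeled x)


% archive listout(p→/) -> [tefla]
% archive readout(p→/tefla) -> smal
% archive scribe(p→/dradoli, c→we) -> created
% archive carve(p→/koz) -> ok
% archive scribe(p→/koz/pi, c→tustet) -> created
% archive strike(p→/koz/pi) -> ok
% archive strike(p→/koz) -> ok
% archive scribe(p→/sneli, c→zepa) -> created
% archive readout(p→/dradoli) -> we
% archive listout(p→/) -> [dradoli, sneli, tefla]
% archive listout(p→/sneli) -> ToolError: not a directory
% archive scribe(p→/smost, c→delo) -> created
% archive readout(p→/smost) -> delo
% archive listout(p→/) -> [dradoli, smost, sneli, tefla]
% archive readout(p→/stufi/meslud) -> ToolError: not found
% archive carve(p→/snaflowu) -> ok
% archive scribe(p→/pofozo, c→crutru_ind) -> created

Answer: {dradoli=we, sneli=zepa, tefla=smal}


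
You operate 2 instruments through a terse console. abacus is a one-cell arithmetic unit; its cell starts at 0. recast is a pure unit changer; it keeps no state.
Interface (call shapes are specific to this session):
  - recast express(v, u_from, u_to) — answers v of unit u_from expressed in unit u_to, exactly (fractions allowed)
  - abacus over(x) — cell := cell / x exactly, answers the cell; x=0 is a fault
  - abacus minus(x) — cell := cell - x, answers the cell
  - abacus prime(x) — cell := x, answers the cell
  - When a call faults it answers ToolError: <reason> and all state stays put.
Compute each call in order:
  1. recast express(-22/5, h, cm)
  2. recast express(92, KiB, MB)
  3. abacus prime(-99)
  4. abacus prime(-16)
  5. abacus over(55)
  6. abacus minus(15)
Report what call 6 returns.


Answer: -841/55

Derivation:
I try recast express on v→-22/5, u_from→h, u_to→cm, yielding ToolError: incompatible units.
Then recast express on v→92, u_from→KiB, u_to→MB, — result: 1472/15625.
Using abacus prime on x→-99, giving -99.
I call abacus prime on x→-16, and observe -16.
Using abacus over on x→55, yielding -16/55.
Invoking abacus minus on x→15, and observe -841/55.


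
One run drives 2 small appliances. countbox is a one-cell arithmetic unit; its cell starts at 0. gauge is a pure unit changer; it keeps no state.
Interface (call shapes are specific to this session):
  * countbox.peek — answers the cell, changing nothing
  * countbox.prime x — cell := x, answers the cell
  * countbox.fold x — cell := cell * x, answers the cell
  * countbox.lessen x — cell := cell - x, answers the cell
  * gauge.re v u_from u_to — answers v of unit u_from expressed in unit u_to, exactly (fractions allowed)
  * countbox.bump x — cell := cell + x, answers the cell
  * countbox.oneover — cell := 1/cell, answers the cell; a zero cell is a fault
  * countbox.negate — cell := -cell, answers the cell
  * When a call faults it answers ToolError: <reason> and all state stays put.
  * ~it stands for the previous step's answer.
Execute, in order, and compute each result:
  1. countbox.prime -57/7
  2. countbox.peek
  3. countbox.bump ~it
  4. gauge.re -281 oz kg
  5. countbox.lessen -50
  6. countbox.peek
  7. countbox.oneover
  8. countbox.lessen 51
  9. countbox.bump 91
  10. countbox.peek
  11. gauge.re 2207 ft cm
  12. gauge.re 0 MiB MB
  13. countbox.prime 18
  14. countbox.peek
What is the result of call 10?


Answer: 9447/236

Derivation:
$ prime x: -57/7
[out] -57/7
$ peek
[out] -57/7
$ bump x: ~it
[out] -114/7
$ re v: -281 u_from: oz u_to: kg
[out] -12745945597/1600000000
$ lessen x: -50
[out] 236/7
$ peek
[out] 236/7
$ oneover
[out] 7/236
$ lessen x: 51
[out] -12029/236
$ bump x: 91
[out] 9447/236
$ peek
[out] 9447/236
$ re v: 2207 u_from: ft u_to: cm
[out] 1681734/25
$ re v: 0 u_from: MiB u_to: MB
[out] 0
$ prime x: 18
[out] 18
$ peek
[out] 18


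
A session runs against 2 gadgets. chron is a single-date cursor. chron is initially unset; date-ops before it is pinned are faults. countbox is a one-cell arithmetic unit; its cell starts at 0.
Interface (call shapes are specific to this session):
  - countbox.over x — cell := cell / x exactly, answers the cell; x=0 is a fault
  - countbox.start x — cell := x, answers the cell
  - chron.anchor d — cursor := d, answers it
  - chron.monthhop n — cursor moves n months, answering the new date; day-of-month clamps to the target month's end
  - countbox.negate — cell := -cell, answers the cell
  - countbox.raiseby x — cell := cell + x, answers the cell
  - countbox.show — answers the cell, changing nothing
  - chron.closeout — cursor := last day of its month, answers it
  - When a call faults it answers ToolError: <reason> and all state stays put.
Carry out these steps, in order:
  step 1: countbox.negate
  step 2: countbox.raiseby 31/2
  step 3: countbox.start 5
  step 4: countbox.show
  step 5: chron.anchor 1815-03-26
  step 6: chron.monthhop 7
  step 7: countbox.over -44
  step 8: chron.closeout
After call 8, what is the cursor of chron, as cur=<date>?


→ negate()
← 0
→ raiseby(x='31/2')
← 31/2
→ start(x='5')
← 5
→ show()
← 5
→ anchor(d='1815-03-26')
← 1815-03-26
→ monthhop(n='7')
← 1815-10-26
→ over(x='-44')
← -5/44
→ closeout()
← 1815-10-31

Answer: cur=1815-10-31


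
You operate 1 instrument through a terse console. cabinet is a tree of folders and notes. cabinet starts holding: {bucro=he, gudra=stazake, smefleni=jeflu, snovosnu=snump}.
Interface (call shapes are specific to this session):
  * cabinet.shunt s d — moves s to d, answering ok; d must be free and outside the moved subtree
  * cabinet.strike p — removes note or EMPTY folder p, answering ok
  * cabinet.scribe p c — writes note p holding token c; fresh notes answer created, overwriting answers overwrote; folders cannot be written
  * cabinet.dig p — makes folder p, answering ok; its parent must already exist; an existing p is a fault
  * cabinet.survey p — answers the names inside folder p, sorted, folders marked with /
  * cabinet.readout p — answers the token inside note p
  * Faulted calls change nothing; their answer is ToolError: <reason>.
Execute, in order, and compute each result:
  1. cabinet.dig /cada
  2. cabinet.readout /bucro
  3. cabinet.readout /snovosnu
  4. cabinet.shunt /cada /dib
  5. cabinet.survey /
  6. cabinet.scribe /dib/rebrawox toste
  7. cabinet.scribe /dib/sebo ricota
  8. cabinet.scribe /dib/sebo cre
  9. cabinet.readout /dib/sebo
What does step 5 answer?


Answer: [bucro, dib/, gudra, smefleni, snovosnu]

Derivation:
CALL cabinet.dig[p=/cada]
RET  ok
CALL cabinet.readout[p=/bucro]
RET  he
CALL cabinet.readout[p=/snovosnu]
RET  snump
CALL cabinet.shunt[s=/cada; d=/dib]
RET  ok
CALL cabinet.survey[p=/]
RET  [bucro, dib/, gudra, smefleni, snovosnu]
CALL cabinet.scribe[p=/dib/rebrawox; c=toste]
RET  created
CALL cabinet.scribe[p=/dib/sebo; c=ricota]
RET  created
CALL cabinet.scribe[p=/dib/sebo; c=cre]
RET  overwrote
CALL cabinet.readout[p=/dib/sebo]
RET  cre


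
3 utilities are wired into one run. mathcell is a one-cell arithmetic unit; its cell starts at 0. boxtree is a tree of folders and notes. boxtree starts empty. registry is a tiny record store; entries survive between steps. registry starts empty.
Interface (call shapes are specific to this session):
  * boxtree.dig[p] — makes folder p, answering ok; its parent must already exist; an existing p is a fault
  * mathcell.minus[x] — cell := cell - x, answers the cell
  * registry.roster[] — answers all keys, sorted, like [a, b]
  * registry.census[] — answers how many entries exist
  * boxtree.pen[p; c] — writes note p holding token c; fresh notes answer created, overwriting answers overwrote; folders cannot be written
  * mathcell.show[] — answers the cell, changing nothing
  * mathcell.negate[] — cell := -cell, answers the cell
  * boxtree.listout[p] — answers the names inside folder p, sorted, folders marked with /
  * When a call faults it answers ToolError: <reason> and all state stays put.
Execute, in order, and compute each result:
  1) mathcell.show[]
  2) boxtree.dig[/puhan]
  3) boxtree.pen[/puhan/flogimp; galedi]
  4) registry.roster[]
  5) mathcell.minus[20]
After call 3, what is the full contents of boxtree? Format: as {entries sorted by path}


Answer: {puhan/, puhan/flogimp=galedi}

Derivation:
// mathcell.show() => 0
// boxtree.dig(p=/puhan) => ok
// boxtree.pen(p=/puhan/flogimp, c=galedi) => created
// registry.roster() => []
// mathcell.minus(x=20) => -20


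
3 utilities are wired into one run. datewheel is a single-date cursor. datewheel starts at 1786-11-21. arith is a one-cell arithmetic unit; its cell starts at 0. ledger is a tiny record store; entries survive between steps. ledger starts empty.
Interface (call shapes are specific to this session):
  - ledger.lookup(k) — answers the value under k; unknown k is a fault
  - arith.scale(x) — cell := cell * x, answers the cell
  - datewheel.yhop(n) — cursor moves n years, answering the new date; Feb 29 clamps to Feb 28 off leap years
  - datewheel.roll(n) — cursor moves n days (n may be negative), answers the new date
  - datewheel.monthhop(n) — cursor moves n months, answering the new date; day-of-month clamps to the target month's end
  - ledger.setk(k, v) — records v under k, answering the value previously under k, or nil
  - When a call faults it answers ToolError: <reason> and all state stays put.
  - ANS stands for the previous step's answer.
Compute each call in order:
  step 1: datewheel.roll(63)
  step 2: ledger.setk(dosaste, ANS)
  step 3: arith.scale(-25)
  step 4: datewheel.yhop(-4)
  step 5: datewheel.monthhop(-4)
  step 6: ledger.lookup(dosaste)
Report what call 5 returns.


Do: datewheel.roll[63]
See: 1787-01-23
Do: ledger.setk[dosaste; ANS]
See: nil
Do: arith.scale[-25]
See: 0
Do: datewheel.yhop[-4]
See: 1783-01-23
Do: datewheel.monthhop[-4]
See: 1782-09-23
Do: ledger.lookup[dosaste]
See: 1787-01-23

Answer: 1782-09-23


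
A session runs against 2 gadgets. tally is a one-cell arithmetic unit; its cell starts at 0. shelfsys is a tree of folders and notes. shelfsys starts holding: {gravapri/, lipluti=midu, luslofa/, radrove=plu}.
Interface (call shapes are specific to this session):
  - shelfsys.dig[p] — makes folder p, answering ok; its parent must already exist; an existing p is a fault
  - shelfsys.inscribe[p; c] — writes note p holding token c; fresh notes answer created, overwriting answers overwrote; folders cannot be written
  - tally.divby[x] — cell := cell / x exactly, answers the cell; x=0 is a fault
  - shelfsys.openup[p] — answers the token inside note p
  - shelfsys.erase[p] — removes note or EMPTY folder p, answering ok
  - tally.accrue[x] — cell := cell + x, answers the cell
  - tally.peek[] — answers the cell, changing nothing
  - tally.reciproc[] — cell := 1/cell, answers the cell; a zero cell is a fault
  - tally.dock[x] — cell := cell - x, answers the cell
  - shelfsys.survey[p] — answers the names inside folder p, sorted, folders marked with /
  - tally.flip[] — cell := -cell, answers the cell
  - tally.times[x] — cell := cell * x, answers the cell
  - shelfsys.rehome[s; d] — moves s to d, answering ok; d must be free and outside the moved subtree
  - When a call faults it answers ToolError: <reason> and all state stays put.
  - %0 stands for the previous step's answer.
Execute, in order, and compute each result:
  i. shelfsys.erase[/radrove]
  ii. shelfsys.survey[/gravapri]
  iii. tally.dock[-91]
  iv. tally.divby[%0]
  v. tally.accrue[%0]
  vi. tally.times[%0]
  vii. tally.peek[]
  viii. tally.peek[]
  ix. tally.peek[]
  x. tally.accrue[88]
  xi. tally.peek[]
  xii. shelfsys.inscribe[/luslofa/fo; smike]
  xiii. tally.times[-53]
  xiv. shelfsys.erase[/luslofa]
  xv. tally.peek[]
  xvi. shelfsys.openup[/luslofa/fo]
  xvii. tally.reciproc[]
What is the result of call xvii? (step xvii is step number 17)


Using shelfsys.erase on p='/radrove', and get ok.
Calling shelfsys.survey on p='/gravapri', yielding [].
I try tally.dock on x='-91', and observe 91.
I try tally.divby on x='%0', yielding 1.
Next I call tally.accrue on x='%0', giving 2.
Calling tally.times on x='%0', yielding 4.
Then tally.peek, which returns 4.
I try tally.peek(): 4.
I try tally.peek(), — result: 4.
Calling tally.accrue on x='88', yielding 92.
I run tally.peek(), giving 92.
Calling shelfsys.inscribe on p='/luslofa/fo', c='smike', and see created.
Calling tally.times on x='-53': -4876.
Then shelfsys.erase on p='/luslofa', — result: ToolError: not empty.
I try tally.peek(), → -4876.
I use shelfsys.openup on p='/luslofa/fo', yielding smike.
Invoking tally.reciproc(), — result: -1/4876.

Answer: -1/4876


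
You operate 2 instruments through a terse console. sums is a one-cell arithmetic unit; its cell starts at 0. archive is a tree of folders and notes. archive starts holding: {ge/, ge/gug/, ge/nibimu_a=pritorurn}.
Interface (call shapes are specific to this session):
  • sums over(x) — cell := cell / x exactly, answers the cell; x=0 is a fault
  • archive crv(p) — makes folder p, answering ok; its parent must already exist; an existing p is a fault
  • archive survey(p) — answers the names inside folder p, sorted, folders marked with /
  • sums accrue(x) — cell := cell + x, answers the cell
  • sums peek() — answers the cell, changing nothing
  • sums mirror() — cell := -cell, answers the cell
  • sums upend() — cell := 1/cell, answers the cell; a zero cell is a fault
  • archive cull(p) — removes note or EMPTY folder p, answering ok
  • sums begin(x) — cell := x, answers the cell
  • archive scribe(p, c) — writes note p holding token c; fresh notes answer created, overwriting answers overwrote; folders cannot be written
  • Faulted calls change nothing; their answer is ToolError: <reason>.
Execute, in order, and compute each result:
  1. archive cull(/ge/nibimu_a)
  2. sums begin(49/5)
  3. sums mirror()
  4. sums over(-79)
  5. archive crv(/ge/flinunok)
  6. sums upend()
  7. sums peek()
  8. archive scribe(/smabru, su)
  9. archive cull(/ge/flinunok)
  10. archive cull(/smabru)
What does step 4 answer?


# 1. archive cull(p→/ge/nibimu_a) -> ok
# 2. sums begin(x→49/5) -> 49/5
# 3. sums mirror() -> -49/5
# 4. sums over(x→-79) -> 49/395
# 5. archive crv(p→/ge/flinunok) -> ok
# 6. sums upend() -> 395/49
# 7. sums peek() -> 395/49
# 8. archive scribe(p→/smabru, c→su) -> created
# 9. archive cull(p→/ge/flinunok) -> ok
# 10. archive cull(p→/smabru) -> ok

Answer: 49/395


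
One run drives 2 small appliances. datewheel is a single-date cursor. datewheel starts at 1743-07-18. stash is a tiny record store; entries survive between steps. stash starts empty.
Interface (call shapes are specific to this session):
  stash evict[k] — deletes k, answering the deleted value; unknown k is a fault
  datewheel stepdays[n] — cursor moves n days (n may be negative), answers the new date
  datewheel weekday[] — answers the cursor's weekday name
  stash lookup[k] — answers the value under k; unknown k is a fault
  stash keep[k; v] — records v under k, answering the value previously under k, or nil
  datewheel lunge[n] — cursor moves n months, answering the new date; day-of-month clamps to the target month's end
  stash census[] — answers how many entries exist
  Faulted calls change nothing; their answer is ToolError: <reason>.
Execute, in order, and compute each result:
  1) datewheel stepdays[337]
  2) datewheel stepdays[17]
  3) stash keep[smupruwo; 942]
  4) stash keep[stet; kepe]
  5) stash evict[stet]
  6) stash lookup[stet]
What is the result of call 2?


Answer: 1744-07-06

Derivation:
>> datewheel stepdays(337)
<< 1744-06-19
>> datewheel stepdays(17)
<< 1744-07-06
>> stash keep(smupruwo, 942)
<< nil
>> stash keep(stet, kepe)
<< nil
>> stash evict(stet)
<< kepe
>> stash lookup(stet)
<< ToolError: no such key stet


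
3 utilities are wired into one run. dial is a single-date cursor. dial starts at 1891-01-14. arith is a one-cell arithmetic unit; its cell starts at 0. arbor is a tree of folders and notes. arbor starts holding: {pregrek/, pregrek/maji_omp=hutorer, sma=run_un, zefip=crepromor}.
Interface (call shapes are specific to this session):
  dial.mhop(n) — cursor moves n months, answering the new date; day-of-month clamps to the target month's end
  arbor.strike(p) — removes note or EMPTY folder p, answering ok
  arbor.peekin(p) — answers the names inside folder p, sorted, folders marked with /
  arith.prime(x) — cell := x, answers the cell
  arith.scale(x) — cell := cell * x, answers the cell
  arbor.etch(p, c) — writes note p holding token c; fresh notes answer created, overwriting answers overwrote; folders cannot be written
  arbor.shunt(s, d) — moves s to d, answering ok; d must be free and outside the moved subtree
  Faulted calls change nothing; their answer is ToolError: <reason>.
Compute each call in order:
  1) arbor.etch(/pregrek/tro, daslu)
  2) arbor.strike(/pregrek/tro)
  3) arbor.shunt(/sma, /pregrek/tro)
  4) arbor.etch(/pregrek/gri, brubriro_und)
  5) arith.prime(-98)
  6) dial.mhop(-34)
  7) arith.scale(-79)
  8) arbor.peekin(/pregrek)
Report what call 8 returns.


·→ arbor.etch(p: /pregrek/tro, c: daslu)
·← created
·→ arbor.strike(p: /pregrek/tro)
·← ok
·→ arbor.shunt(s: /sma, d: /pregrek/tro)
·← ok
·→ arbor.etch(p: /pregrek/gri, c: brubriro_und)
·← created
·→ arith.prime(x: -98)
·← -98
·→ dial.mhop(n: -34)
·← 1888-03-14
·→ arith.scale(x: -79)
·← 7742
·→ arbor.peekin(p: /pregrek)
·← [gri, maji_omp, tro]

Answer: [gri, maji_omp, tro]


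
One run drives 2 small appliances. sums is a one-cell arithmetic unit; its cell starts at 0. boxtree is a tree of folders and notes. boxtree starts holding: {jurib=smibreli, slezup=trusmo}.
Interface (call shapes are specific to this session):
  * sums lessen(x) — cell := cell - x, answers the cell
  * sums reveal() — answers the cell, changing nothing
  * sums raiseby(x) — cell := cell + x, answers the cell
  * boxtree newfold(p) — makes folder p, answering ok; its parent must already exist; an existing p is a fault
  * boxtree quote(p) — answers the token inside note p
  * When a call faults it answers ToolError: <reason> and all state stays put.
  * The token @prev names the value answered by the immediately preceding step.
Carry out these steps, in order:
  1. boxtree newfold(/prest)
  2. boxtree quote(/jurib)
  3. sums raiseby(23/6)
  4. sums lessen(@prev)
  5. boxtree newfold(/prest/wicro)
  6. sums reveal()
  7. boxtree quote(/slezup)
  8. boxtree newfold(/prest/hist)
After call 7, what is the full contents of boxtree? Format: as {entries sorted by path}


>>> boxtree newfold p='/prest'
[out] ok
>>> boxtree quote p='/jurib'
[out] smibreli
>>> sums raiseby x='23/6'
[out] 23/6
>>> sums lessen x='@prev'
[out] 0
>>> boxtree newfold p='/prest/wicro'
[out] ok
>>> sums reveal
[out] 0
>>> boxtree quote p='/slezup'
[out] trusmo
>>> boxtree newfold p='/prest/hist'
[out] ok

Answer: {jurib=smibreli, prest/, prest/wicro/, slezup=trusmo}


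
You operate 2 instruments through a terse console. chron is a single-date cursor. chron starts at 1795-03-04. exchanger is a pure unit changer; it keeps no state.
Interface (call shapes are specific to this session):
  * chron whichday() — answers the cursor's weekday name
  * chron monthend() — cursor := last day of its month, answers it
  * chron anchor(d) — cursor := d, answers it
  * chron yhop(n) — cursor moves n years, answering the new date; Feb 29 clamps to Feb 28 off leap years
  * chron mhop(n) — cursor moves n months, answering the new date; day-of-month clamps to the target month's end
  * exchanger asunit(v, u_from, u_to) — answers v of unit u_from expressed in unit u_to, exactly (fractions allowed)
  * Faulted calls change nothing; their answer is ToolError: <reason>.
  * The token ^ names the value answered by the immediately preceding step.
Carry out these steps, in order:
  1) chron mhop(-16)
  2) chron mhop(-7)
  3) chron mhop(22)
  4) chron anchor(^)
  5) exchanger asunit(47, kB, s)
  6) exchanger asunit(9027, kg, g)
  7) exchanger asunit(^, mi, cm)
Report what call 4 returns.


Answer: 1795-02-04

Derivation:
Now I run chron mhop on n: -16, → 1793-11-04.
Calling chron mhop on n: -7, and observe 1793-04-04.
I run chron mhop on n: 22, → 1795-02-04.
I use chron anchor on d: ^, and see 1795-02-04.
I invoke exchanger asunit on v: 47, u_from: kB, u_to: s: ToolError: incompatible units.
Using exchanger asunit on v: 9027, u_from: kg, u_to: g, and observe 9027000.
Then exchanger asunit on v: ^, u_from: mi, u_to: cm, which returns 1452754828800.


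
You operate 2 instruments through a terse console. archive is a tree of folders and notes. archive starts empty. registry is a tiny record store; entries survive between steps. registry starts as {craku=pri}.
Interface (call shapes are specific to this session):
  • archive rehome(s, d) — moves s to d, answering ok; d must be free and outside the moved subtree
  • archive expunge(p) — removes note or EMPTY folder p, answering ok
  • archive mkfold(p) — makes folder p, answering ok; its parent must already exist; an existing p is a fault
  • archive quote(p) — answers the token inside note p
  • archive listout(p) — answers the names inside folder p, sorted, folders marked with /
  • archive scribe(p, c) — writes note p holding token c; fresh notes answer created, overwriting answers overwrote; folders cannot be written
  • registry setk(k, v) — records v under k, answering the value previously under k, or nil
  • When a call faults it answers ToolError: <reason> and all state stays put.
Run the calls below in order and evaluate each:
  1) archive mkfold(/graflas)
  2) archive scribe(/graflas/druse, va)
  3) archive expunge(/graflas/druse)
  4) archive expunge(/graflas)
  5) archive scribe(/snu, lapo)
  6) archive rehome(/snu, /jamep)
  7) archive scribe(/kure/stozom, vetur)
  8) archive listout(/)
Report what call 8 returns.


Answer: [jamep]

Derivation:
Act: archive mkfold[p→/graflas]
Obs: ok
Act: archive scribe[p→/graflas/druse; c→va]
Obs: created
Act: archive expunge[p→/graflas/druse]
Obs: ok
Act: archive expunge[p→/graflas]
Obs: ok
Act: archive scribe[p→/snu; c→lapo]
Obs: created
Act: archive rehome[s→/snu; d→/jamep]
Obs: ok
Act: archive scribe[p→/kure/stozom; c→vetur]
Obs: ToolError: no parent
Act: archive listout[p→/]
Obs: [jamep]


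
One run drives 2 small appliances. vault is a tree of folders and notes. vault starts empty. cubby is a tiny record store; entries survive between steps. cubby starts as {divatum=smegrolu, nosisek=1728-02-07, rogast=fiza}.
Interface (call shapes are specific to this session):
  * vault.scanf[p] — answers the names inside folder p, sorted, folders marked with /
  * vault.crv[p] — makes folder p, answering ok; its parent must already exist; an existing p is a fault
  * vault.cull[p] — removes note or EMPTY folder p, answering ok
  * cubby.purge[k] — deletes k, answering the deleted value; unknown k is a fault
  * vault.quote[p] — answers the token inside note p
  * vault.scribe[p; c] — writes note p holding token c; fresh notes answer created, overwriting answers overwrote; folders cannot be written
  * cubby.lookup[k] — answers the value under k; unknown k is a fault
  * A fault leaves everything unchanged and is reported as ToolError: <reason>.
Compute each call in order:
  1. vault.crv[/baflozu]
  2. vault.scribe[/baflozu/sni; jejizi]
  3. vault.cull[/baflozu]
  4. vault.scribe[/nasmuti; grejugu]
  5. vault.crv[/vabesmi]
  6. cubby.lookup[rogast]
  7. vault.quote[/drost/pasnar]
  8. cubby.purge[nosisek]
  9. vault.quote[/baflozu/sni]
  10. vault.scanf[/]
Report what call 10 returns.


Step: crv[p=/baflozu]
Result: ok
Step: scribe[p=/baflozu/sni; c=jejizi]
Result: created
Step: cull[p=/baflozu]
Result: ToolError: not empty
Step: scribe[p=/nasmuti; c=grejugu]
Result: created
Step: crv[p=/vabesmi]
Result: ok
Step: lookup[k=rogast]
Result: fiza
Step: quote[p=/drost/pasnar]
Result: ToolError: not found
Step: purge[k=nosisek]
Result: 1728-02-07
Step: quote[p=/baflozu/sni]
Result: jejizi
Step: scanf[p=/]
Result: [baflozu/, nasmuti, vabesmi/]

Answer: [baflozu/, nasmuti, vabesmi/]


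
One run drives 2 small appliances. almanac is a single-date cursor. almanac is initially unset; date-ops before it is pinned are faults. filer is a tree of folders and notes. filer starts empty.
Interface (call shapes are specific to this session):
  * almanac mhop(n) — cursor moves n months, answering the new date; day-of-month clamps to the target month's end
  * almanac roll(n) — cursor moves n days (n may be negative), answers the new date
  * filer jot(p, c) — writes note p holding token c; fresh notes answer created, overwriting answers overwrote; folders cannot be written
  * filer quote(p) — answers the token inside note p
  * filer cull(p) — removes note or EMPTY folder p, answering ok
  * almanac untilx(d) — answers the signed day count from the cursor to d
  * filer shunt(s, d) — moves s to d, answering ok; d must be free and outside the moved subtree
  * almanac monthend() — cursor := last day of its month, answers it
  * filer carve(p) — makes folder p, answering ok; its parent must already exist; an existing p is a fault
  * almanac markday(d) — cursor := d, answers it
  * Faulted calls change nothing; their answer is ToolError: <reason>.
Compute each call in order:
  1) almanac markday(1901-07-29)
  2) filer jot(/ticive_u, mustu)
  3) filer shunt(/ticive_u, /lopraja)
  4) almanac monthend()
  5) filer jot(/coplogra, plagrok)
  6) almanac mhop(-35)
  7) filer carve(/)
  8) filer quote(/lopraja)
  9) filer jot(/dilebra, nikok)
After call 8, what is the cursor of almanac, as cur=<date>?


Answer: cur=1898-08-31

Derivation:
→ almanac markday(d: 1901-07-29)
← 1901-07-29
→ filer jot(p: /ticive_u, c: mustu)
← created
→ filer shunt(s: /ticive_u, d: /lopraja)
← ok
→ almanac monthend()
← 1901-07-31
→ filer jot(p: /coplogra, c: plagrok)
← created
→ almanac mhop(n: -35)
← 1898-08-31
→ filer carve(p: /)
← ToolError: exists
→ filer quote(p: /lopraja)
← mustu
→ filer jot(p: /dilebra, c: nikok)
← created


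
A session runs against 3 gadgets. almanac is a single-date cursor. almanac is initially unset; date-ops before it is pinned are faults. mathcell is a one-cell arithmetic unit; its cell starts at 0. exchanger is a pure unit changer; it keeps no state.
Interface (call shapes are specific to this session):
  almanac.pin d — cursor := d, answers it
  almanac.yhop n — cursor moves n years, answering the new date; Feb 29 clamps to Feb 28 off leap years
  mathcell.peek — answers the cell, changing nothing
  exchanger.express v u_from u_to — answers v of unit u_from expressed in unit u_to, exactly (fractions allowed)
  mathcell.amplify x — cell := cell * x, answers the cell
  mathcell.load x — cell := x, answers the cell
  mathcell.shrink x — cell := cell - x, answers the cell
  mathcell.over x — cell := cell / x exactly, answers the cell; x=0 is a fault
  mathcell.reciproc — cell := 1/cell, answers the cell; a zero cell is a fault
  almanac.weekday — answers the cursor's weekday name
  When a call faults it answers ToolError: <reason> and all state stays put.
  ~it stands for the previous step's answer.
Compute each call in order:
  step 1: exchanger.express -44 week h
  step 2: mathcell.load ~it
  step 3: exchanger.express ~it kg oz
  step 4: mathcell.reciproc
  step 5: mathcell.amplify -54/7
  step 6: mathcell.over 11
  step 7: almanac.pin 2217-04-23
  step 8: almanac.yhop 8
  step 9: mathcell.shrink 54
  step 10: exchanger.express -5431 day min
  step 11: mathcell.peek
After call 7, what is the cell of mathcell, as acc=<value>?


Answer: acc=9/94864

Derivation:
;; 1. exchanger.express(v='-44', u_from='week', u_to='h') : -7392
;; 2. mathcell.load(x='~it') : -7392
;; 3. exchanger.express(v='~it', u_from='kg', u_to='oz') : -153600000000/589081
;; 4. mathcell.reciproc() : -1/7392
;; 5. mathcell.amplify(x='-54/7') : 9/8624
;; 6. mathcell.over(x='11') : 9/94864
;; 7. almanac.pin(d='2217-04-23') : 2217-04-23
;; 8. almanac.yhop(n='8') : 2225-04-23
;; 9. mathcell.shrink(x='54') : -5122647/94864
;; 10. exchanger.express(v='-5431', u_from='day', u_to='min') : -7820640
;; 11. mathcell.peek() : -5122647/94864


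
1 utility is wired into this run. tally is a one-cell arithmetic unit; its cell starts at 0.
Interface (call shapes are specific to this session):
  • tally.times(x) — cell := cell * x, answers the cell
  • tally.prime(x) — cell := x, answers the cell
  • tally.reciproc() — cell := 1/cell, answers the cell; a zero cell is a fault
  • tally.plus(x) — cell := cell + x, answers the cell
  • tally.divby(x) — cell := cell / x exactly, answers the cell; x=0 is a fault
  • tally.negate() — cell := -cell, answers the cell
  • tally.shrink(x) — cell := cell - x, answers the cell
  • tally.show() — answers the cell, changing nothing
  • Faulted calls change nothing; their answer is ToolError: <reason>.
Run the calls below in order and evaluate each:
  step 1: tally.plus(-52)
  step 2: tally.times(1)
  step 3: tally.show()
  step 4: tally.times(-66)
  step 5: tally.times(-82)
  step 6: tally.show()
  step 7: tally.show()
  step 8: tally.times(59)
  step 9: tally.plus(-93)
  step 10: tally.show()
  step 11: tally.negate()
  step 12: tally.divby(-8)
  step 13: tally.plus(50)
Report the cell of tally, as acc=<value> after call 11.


·→ tally.plus(x=-52)
·← -52
·→ tally.times(x=1)
·← -52
·→ tally.show()
·← -52
·→ tally.times(x=-66)
·← 3432
·→ tally.times(x=-82)
·← -281424
·→ tally.show()
·← -281424
·→ tally.show()
·← -281424
·→ tally.times(x=59)
·← -16604016
·→ tally.plus(x=-93)
·← -16604109
·→ tally.show()
·← -16604109
·→ tally.negate()
·← 16604109
·→ tally.divby(x=-8)
·← -16604109/8
·→ tally.plus(x=50)
·← -16603709/8

Answer: acc=16604109


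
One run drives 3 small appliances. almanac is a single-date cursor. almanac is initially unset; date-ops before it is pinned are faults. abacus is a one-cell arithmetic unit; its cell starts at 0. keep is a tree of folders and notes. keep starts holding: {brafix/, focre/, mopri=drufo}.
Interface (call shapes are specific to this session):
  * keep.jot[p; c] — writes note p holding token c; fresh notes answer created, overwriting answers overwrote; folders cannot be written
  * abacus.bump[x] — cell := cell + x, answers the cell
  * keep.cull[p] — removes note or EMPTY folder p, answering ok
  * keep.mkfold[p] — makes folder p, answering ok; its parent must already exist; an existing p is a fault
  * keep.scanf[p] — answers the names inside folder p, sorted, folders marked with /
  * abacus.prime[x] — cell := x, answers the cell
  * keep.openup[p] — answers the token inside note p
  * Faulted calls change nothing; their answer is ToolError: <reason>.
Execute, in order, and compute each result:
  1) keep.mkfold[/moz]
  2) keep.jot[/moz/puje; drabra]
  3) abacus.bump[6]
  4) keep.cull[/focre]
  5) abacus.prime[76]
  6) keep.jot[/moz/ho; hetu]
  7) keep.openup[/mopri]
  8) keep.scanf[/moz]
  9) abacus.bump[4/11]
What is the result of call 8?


I use mkfold(p: /moz), and get ok.
I call jot(p: /moz/puje, c: drabra), yielding created.
Invoking bump(x: 6), yielding 6.
Now I run cull(p: /focre): ok.
I use prime(x: 76), and get 76.
Next I call jot(p: /moz/ho, c: hetu), and see created.
Calling openup(p: /mopri), and get drufo.
Next I call scanf(p: /moz), and see [ho, puje].
I invoke bump(x: 4/11), yielding 840/11.

Answer: [ho, puje]


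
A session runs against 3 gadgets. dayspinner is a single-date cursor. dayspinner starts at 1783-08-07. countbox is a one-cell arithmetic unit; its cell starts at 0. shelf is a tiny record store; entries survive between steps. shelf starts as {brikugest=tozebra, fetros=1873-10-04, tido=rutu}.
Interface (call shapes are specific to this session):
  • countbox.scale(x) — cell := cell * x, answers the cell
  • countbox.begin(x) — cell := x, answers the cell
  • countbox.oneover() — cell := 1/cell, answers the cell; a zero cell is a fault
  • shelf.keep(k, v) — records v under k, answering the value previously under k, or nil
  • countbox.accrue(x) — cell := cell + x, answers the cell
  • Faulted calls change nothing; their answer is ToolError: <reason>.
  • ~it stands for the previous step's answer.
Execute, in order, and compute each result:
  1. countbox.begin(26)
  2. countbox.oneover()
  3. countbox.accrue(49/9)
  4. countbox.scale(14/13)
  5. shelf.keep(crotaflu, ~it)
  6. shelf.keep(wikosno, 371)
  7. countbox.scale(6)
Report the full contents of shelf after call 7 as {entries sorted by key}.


~$ countbox.begin 26
[out] 26
~$ countbox.oneover
[out] 1/26
~$ countbox.accrue 49/9
[out] 1283/234
~$ countbox.scale 14/13
[out] 8981/1521
~$ shelf.keep crotaflu ~it
[out] nil
~$ shelf.keep wikosno 371
[out] nil
~$ countbox.scale 6
[out] 17962/507

Answer: {brikugest=tozebra, crotaflu=8981/1521, fetros=1873-10-04, tido=rutu, wikosno=371}
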